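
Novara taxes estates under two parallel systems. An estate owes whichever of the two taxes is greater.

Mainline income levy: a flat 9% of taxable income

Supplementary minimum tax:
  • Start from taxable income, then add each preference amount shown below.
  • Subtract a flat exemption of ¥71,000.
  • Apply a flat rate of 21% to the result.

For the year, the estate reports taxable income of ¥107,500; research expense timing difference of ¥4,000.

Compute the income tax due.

Mainline income levy:
  ¥107,500 × 9% = ¥9,675

Supplementary minimum tax:
  Adjusted income: ¥107,500 + ¥4,000 = ¥111,500
  Less exemption ¥71,000 → base ¥40,500
  ¥40,500 × 21% = ¥8,505

¥9,675 > ¥8,505, so the mainline income levy governs.

¥9,675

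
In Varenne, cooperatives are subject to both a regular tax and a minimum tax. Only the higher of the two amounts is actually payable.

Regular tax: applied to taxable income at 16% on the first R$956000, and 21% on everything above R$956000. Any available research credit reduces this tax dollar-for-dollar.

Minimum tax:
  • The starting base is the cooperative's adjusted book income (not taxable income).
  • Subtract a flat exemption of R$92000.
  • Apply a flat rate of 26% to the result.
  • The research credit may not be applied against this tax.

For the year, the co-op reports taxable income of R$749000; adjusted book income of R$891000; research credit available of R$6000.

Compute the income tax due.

R$207740

Regular tax:
  R$749000 × 16% = R$119840
  Less research credit R$6000 → R$113840

Minimum tax:
  Base (adjusted book income): R$891000
  Less exemption R$92000 → base R$799000
  R$799000 × 26% = R$207740

R$207740 > R$113840, so the minimum tax is the binding amount.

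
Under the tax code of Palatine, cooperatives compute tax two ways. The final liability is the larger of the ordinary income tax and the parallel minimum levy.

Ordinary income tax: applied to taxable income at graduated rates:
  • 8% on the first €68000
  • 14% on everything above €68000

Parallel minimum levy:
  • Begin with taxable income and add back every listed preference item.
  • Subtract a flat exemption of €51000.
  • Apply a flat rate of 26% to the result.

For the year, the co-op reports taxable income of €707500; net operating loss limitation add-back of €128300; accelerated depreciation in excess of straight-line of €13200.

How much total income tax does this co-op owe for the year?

Ordinary income tax:
  €68000 × 8% = €5440
  €639500 × 14% = €89530
  → €94970

Parallel minimum levy:
  Adjusted income: €707500 + €128300 + €13200 = €849000
  Less exemption €51000 → base €798000
  €798000 × 26% = €207480

€207480 > €94970, so the parallel minimum levy is the binding amount.

€207480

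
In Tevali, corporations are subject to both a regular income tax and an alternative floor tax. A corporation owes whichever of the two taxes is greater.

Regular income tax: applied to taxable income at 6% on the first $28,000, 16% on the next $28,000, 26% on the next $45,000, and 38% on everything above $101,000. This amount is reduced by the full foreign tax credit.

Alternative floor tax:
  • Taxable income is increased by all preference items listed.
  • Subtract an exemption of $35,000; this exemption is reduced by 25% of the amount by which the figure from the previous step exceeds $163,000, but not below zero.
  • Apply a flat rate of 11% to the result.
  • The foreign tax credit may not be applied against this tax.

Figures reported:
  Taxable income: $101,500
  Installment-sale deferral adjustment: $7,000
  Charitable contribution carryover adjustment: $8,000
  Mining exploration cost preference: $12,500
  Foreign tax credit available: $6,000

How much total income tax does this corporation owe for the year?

$12,050

Alternative floor tax:
  Adjusted income: $101,500 + $7,000 + $8,000 + $12,500 = $129,000
  Exemption: $129,000 ≤ $163,000, so full $35,000 applies
  Base: $129,000 − $35,000 = $94,000
  $94,000 × 11% = $10,340

Regular income tax:
  $28,000 × 6% = $1,680
  $28,000 × 16% = $4,480
  $45,000 × 26% = $11,700
  $500 × 38% = $190
  → $18,050
  Less foreign tax credit $6,000 → $12,050

$12,050 > $10,340, so the regular income tax governs.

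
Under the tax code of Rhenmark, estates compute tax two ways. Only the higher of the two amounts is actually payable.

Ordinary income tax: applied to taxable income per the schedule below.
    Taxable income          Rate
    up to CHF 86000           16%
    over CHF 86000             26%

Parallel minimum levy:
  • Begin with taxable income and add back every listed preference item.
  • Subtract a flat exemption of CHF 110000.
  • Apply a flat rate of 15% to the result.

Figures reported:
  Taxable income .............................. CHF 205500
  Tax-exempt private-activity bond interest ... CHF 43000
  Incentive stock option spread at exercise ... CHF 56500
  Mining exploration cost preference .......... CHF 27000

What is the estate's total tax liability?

CHF 44830

Parallel minimum levy:
  Adjusted income: CHF 205500 + CHF 43000 + CHF 56500 + CHF 27000 = CHF 332000
  Less exemption CHF 110000 → base CHF 222000
  CHF 222000 × 15% = CHF 33300

Ordinary income tax:
  CHF 86000 × 16% = CHF 13760
  CHF 119500 × 26% = CHF 31070
  → CHF 44830

CHF 44830 > CHF 33300, so the ordinary income tax governs.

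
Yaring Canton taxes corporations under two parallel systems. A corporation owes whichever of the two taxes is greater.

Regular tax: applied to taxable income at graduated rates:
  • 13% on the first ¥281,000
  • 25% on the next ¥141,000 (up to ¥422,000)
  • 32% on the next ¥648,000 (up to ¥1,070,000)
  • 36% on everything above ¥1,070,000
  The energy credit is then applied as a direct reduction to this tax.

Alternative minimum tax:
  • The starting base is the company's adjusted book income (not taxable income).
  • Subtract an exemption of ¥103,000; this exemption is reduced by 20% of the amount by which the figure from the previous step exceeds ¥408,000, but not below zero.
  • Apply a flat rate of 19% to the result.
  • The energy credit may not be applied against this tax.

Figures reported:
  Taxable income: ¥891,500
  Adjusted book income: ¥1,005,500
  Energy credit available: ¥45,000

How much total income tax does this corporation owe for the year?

Regular tax:
  ¥281,000 × 13% = ¥36,530
  ¥141,000 × 25% = ¥35,250
  ¥469,500 × 32% = ¥150,240
  → ¥222,020
  Less energy credit ¥45,000 → ¥177,020

Alternative minimum tax:
  Base (adjusted book income): ¥1,005,500
  Exemption: 20% × (¥1,005,500 − ¥408,000) = ¥119,500 ≥ ¥103,000, so the exemption is fully phased out
  Base: ¥1,005,500 − ¥0 = ¥1,005,500
  ¥1,005,500 × 19% = ¥191,045

¥191,045 > ¥177,020, so the alternative minimum tax is the binding amount.

¥191,045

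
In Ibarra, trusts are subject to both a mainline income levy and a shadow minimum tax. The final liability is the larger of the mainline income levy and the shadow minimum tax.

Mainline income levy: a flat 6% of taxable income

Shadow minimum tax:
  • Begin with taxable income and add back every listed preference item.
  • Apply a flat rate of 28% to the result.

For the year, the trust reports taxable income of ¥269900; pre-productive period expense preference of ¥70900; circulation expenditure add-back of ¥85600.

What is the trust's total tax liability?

¥119392

Shadow minimum tax:
  Adjusted income: ¥269900 + ¥70900 + ¥85600 = ¥426400
  ¥426400 × 28% = ¥119392

Mainline income levy:
  ¥269900 × 6% = ¥16194

¥119392 > ¥16194, so the shadow minimum tax is the binding amount.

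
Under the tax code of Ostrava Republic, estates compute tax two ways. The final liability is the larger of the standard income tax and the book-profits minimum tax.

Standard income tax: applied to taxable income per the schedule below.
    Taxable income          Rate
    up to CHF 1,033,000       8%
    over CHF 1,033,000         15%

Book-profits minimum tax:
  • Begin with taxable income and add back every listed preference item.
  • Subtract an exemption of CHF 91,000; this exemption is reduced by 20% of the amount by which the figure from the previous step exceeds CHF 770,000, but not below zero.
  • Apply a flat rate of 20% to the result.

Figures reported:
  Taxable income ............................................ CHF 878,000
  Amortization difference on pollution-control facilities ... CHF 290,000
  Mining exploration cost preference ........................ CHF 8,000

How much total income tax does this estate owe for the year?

Standard income tax:
  CHF 878,000 × 8% = CHF 70,240

Book-profits minimum tax:
  Adjusted income: CHF 878,000 + CHF 290,000 + CHF 8,000 = CHF 1,176,000
  Exemption: CHF 91,000 − 20% × (CHF 1,176,000 − CHF 770,000) = CHF 91,000 − CHF 81,200 = CHF 9,800
  Base: CHF 1,176,000 − CHF 9,800 = CHF 1,166,200
  CHF 1,166,200 × 20% = CHF 233,240

CHF 233,240 > CHF 70,240, so the book-profits minimum tax is the binding amount.

CHF 233,240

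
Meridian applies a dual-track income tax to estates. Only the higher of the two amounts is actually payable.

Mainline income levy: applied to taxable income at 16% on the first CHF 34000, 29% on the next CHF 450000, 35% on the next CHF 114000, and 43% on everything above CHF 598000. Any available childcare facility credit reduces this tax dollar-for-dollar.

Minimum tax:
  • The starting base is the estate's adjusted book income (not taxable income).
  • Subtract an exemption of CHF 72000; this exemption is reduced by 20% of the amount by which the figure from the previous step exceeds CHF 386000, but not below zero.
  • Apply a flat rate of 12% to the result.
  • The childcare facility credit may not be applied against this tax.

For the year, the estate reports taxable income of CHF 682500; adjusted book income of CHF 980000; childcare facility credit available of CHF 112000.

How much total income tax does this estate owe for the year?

CHF 117600

Minimum tax:
  Base (adjusted book income): CHF 980000
  Exemption: 20% × (CHF 980000 − CHF 386000) = CHF 118800 ≥ CHF 72000, so the exemption is fully phased out
  Base: CHF 980000 − CHF 0 = CHF 980000
  CHF 980000 × 12% = CHF 117600

Mainline income levy:
  CHF 34000 × 16% = CHF 5440
  CHF 450000 × 29% = CHF 130500
  CHF 114000 × 35% = CHF 39900
  CHF 84500 × 43% = CHF 36335
  → CHF 212175
  Less childcare facility credit CHF 112000 → CHF 100175

CHF 117600 > CHF 100175, so the minimum tax is the binding amount.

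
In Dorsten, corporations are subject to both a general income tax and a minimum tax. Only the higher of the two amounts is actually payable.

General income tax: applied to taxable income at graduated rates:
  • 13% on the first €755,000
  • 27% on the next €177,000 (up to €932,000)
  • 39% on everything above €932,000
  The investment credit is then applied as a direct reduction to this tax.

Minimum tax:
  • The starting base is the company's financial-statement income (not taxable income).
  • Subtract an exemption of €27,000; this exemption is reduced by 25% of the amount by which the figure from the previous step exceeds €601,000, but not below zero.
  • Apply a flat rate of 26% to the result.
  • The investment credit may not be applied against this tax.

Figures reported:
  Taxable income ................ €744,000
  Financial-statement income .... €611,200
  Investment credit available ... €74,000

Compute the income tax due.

Minimum tax:
  Base (financial-statement income): €611,200
  Exemption: €27,000 − 25% × (€611,200 − €601,000) = €27,000 − €2,550 = €24,450
  Base: €611,200 − €24,450 = €586,750
  €586,750 × 26% = €152,555

General income tax:
  €744,000 × 13% = €96,720
  Less investment credit €74,000 → €22,720

€152,555 > €22,720, so the minimum tax is the binding amount.

€152,555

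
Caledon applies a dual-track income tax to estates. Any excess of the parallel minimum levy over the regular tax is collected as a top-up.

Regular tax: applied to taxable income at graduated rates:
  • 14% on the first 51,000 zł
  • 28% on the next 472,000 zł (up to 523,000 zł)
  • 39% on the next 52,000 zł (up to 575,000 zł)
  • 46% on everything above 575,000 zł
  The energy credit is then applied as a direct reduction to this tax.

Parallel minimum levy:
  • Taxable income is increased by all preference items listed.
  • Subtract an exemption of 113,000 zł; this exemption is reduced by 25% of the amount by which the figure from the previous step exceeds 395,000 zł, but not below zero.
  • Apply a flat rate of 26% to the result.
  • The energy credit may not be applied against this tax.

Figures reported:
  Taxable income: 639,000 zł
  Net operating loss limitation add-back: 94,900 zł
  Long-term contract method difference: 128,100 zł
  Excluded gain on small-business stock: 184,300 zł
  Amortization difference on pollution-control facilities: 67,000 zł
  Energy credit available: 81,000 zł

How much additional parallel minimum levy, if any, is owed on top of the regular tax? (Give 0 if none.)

Regular tax:
  51,000 zł × 14% = 7,140 zł
  472,000 zł × 28% = 132,160 zł
  52,000 zł × 39% = 20,280 zł
  64,000 zł × 46% = 29,440 zł
  → 189,020 zł
  Less energy credit 81,000 zł → 108,020 zł

Parallel minimum levy:
  Adjusted income: 639,000 zł + 94,900 zł + 128,100 zł + 184,300 zł + 67,000 zł = 1,113,300 zł
  Exemption: 25% × (1,113,300 zł − 395,000 zł) = 179,575 zł ≥ 113,000 zł, so the exemption is fully phased out
  Base: 1,113,300 zł − 0 zł = 1,113,300 zł
  1,113,300 zł × 26% = 289,458 zł

Excess of parallel minimum levy over regular tax: 289,458 zł − 108,020 zł = 181,438 zł.

181,438 zł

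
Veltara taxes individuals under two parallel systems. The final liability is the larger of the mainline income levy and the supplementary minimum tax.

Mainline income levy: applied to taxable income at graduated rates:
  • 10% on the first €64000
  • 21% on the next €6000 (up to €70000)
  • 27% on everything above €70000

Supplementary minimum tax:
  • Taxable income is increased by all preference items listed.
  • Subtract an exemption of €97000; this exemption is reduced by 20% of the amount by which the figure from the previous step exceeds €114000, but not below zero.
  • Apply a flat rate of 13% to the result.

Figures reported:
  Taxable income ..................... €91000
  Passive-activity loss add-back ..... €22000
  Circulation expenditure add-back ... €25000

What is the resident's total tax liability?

Mainline income levy:
  €64000 × 10% = €6400
  €6000 × 21% = €1260
  €21000 × 27% = €5670
  → €13330

Supplementary minimum tax:
  Adjusted income: €91000 + €22000 + €25000 = €138000
  Exemption: €97000 − 20% × (€138000 − €114000) = €97000 − €4800 = €92200
  Base: €138000 − €92200 = €45800
  €45800 × 13% = €5954

€13330 > €5954, so the mainline income levy governs.

€13330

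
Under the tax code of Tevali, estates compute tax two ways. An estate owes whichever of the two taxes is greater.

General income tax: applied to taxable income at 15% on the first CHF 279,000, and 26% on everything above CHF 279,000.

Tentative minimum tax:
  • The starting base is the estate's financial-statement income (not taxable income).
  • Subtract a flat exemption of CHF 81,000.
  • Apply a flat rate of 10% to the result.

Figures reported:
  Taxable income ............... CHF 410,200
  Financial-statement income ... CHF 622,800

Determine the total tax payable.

CHF 75,962

Tentative minimum tax:
  Base (financial-statement income): CHF 622,800
  Less exemption CHF 81,000 → base CHF 541,800
  CHF 541,800 × 10% = CHF 54,180

General income tax:
  CHF 279,000 × 15% = CHF 41,850
  CHF 131,200 × 26% = CHF 34,112
  → CHF 75,962

CHF 75,962 > CHF 54,180, so the general income tax governs.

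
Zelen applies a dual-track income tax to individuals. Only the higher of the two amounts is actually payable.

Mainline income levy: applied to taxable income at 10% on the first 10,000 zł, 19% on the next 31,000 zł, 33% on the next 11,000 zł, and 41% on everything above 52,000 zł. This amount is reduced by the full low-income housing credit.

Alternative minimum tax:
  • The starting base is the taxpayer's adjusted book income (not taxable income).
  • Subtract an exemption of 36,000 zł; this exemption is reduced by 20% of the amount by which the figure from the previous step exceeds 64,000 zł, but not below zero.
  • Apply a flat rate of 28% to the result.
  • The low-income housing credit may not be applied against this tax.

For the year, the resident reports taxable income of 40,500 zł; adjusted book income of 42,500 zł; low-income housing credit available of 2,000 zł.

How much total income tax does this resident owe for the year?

4,795 zł

Alternative minimum tax:
  Base (adjusted book income): 42,500 zł
  Exemption: 42,500 zł ≤ 64,000 zł, so full 36,000 zł applies
  Base: 42,500 zł − 36,000 zł = 6,500 zł
  6,500 zł × 28% = 1,820 zł

Mainline income levy:
  10,000 zł × 10% = 1,000 zł
  30,500 zł × 19% = 5,795 zł
  → 6,795 zł
  Less low-income housing credit 2,000 zł → 4,795 zł

4,795 zł > 1,820 zł, so the mainline income levy governs.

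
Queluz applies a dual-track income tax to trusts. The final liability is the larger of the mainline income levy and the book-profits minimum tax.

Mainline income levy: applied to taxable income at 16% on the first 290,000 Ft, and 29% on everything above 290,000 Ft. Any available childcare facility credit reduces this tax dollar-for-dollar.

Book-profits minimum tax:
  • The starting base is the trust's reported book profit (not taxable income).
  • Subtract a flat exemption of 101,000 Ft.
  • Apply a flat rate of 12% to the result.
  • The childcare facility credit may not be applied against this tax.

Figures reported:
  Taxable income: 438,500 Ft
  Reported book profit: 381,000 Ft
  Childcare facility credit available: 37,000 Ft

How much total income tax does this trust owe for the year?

Mainline income levy:
  290,000 Ft × 16% = 46,400 Ft
  148,500 Ft × 29% = 43,065 Ft
  → 89,465 Ft
  Less childcare facility credit 37,000 Ft → 52,465 Ft

Book-profits minimum tax:
  Base (reported book profit): 381,000 Ft
  Less exemption 101,000 Ft → base 280,000 Ft
  280,000 Ft × 12% = 33,600 Ft

52,465 Ft > 33,600 Ft, so the mainline income levy governs.

52,465 Ft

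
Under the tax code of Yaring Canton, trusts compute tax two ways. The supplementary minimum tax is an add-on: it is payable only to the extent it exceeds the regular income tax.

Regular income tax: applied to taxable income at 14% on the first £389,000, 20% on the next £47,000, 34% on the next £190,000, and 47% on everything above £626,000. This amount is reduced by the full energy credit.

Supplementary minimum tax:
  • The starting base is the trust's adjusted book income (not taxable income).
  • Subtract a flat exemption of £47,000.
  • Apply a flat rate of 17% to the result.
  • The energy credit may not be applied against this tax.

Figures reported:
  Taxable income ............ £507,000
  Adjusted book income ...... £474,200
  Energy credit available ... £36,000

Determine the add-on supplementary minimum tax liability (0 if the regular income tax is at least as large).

£20,624

Supplementary minimum tax:
  Base (adjusted book income): £474,200
  Less exemption £47,000 → base £427,200
  £427,200 × 17% = £72,624

Regular income tax:
  £389,000 × 14% = £54,460
  £47,000 × 20% = £9,400
  £71,000 × 34% = £24,140
  → £88,000
  Less energy credit £36,000 → £52,000

Excess of supplementary minimum tax over regular income tax: £72,624 − £52,000 = £20,624.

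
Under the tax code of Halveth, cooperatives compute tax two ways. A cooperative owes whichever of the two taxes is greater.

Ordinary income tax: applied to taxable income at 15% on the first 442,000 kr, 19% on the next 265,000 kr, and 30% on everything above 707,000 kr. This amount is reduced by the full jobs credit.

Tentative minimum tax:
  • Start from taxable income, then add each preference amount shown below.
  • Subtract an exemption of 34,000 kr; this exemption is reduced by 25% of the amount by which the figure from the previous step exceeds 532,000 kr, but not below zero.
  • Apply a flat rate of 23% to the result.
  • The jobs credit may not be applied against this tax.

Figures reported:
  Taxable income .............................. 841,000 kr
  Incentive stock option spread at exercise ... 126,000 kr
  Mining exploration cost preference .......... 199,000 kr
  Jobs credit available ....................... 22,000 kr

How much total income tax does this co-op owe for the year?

268,180 kr

Tentative minimum tax:
  Adjusted income: 841,000 kr + 126,000 kr + 199,000 kr = 1,166,000 kr
  Exemption: 25% × (1,166,000 kr − 532,000 kr) = 158,500 kr ≥ 34,000 kr, so the exemption is fully phased out
  Base: 1,166,000 kr − 0 kr = 1,166,000 kr
  1,166,000 kr × 23% = 268,180 kr

Ordinary income tax:
  442,000 kr × 15% = 66,300 kr
  265,000 kr × 19% = 50,350 kr
  134,000 kr × 30% = 40,200 kr
  → 156,850 kr
  Less jobs credit 22,000 kr → 134,850 kr

268,180 kr > 134,850 kr, so the tentative minimum tax is the binding amount.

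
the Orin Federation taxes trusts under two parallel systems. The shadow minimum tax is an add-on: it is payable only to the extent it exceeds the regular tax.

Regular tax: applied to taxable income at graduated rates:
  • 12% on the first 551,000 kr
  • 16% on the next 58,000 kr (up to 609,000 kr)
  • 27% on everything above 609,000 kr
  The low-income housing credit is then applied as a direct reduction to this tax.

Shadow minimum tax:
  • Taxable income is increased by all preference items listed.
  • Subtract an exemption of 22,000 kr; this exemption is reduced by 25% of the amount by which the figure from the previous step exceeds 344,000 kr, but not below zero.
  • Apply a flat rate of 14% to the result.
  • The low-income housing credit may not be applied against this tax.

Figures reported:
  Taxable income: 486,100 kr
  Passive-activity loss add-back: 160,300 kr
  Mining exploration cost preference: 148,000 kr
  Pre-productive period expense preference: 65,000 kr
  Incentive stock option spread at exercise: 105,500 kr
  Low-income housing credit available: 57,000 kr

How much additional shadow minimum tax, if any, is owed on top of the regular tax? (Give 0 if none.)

133,754 kr

Regular tax:
  486,100 kr × 12% = 58,332 kr
  Less low-income housing credit 57,000 kr → 1,332 kr

Shadow minimum tax:
  Adjusted income: 486,100 kr + 160,300 kr + 148,000 kr + 65,000 kr + 105,500 kr = 964,900 kr
  Exemption: 25% × (964,900 kr − 344,000 kr) = 155,225 kr ≥ 22,000 kr, so the exemption is fully phased out
  Base: 964,900 kr − 0 kr = 964,900 kr
  964,900 kr × 14% = 135,086 kr

Excess of shadow minimum tax over regular tax: 135,086 kr − 1,332 kr = 133,754 kr.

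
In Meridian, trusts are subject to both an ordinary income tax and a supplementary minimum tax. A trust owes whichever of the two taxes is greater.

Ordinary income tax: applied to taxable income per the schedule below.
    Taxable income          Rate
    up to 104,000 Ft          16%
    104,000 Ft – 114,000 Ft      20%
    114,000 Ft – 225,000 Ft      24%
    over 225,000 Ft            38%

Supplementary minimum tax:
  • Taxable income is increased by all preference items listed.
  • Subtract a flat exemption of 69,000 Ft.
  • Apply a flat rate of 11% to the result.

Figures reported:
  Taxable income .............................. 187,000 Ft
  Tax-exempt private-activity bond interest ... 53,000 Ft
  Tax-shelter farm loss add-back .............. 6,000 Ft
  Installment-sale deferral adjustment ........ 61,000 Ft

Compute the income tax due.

Ordinary income tax:
  104,000 Ft × 16% = 16,640 Ft
  10,000 Ft × 20% = 2,000 Ft
  73,000 Ft × 24% = 17,520 Ft
  → 36,160 Ft

Supplementary minimum tax:
  Adjusted income: 187,000 Ft + 53,000 Ft + 6,000 Ft + 61,000 Ft = 307,000 Ft
  Less exemption 69,000 Ft → base 238,000 Ft
  238,000 Ft × 11% = 26,180 Ft

36,160 Ft > 26,180 Ft, so the ordinary income tax governs.

36,160 Ft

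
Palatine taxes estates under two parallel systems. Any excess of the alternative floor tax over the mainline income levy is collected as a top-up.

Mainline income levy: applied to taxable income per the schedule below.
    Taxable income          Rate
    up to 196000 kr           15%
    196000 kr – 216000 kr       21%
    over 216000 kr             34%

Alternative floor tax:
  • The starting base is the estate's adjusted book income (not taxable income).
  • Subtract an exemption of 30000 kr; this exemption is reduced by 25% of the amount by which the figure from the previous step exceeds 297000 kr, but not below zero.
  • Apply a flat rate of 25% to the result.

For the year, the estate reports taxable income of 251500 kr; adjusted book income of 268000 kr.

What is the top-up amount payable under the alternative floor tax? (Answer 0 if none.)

Mainline income levy:
  196000 kr × 15% = 29400 kr
  20000 kr × 21% = 4200 kr
  35500 kr × 34% = 12070 kr
  → 45670 kr

Alternative floor tax:
  Base (adjusted book income): 268000 kr
  Exemption: 268000 kr ≤ 297000 kr, so full 30000 kr applies
  Base: 268000 kr − 30000 kr = 238000 kr
  238000 kr × 25% = 59500 kr

Excess of alternative floor tax over mainline income levy: 59500 kr − 45670 kr = 13830 kr.

13830 kr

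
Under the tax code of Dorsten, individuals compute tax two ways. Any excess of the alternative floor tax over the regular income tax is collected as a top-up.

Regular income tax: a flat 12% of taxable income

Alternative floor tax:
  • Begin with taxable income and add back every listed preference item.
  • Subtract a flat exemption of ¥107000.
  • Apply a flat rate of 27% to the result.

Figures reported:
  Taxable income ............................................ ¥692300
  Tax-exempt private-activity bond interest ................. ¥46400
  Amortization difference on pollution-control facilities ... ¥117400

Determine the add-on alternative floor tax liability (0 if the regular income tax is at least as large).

¥119181

Alternative floor tax:
  Adjusted income: ¥692300 + ¥46400 + ¥117400 = ¥856100
  Less exemption ¥107000 → base ¥749100
  ¥749100 × 27% = ¥202257

Regular income tax:
  ¥692300 × 12% = ¥83076

Excess of alternative floor tax over regular income tax: ¥202257 − ¥83076 = ¥119181.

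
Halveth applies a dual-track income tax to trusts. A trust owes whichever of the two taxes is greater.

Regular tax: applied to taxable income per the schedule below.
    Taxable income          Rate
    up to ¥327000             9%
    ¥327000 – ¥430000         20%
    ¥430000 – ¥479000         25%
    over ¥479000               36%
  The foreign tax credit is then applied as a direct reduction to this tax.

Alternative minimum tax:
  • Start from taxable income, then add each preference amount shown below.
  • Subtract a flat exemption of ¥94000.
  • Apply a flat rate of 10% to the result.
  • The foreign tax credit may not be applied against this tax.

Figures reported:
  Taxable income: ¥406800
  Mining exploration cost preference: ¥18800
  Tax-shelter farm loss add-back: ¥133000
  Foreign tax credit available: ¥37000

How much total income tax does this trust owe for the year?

¥46460

Regular tax:
  ¥327000 × 9% = ¥29430
  ¥79800 × 20% = ¥15960
  → ¥45390
  Less foreign tax credit ¥37000 → ¥8390

Alternative minimum tax:
  Adjusted income: ¥406800 + ¥18800 + ¥133000 = ¥558600
  Less exemption ¥94000 → base ¥464600
  ¥464600 × 10% = ¥46460

¥46460 > ¥8390, so the alternative minimum tax is the binding amount.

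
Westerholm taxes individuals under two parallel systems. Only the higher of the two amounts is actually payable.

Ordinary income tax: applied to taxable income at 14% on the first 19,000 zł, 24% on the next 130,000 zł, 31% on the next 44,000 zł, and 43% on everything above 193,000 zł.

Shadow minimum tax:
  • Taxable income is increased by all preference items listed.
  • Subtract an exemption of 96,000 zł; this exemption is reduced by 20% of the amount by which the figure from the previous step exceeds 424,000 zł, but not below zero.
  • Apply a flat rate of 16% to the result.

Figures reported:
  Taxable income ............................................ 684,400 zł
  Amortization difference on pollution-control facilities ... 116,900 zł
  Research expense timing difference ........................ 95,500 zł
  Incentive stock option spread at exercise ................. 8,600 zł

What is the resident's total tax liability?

258,802 zł

Shadow minimum tax:
  Adjusted income: 684,400 zł + 116,900 zł + 95,500 zł + 8,600 zł = 905,400 zł
  Exemption: 20% × (905,400 zł − 424,000 zł) = 96,280 zł ≥ 96,000 zł, so the exemption is fully phased out
  Base: 905,400 zł − 0 zł = 905,400 zł
  905,400 zł × 16% = 144,864 zł

Ordinary income tax:
  19,000 zł × 14% = 2,660 zł
  130,000 zł × 24% = 31,200 zł
  44,000 zł × 31% = 13,640 zł
  491,400 zł × 43% = 211,302 zł
  → 258,802 zł

258,802 zł > 144,864 zł, so the ordinary income tax governs.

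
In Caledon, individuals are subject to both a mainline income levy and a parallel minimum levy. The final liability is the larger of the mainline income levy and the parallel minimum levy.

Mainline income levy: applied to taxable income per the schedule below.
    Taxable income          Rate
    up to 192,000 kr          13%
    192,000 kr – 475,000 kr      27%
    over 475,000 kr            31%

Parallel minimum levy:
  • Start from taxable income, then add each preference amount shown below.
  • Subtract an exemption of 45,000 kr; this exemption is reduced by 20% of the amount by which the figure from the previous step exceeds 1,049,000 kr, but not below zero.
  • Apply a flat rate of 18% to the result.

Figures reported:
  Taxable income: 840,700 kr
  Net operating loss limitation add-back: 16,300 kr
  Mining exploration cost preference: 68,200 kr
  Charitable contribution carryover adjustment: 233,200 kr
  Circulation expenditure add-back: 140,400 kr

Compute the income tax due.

Parallel minimum levy:
  Adjusted income: 840,700 kr + 16,300 kr + 68,200 kr + 233,200 kr + 140,400 kr = 1,298,800 kr
  Exemption: 20% × (1,298,800 kr − 1,049,000 kr) = 49,960 kr ≥ 45,000 kr, so the exemption is fully phased out
  Base: 1,298,800 kr − 0 kr = 1,298,800 kr
  1,298,800 kr × 18% = 233,784 kr

Mainline income levy:
  192,000 kr × 13% = 24,960 kr
  283,000 kr × 27% = 76,410 kr
  365,700 kr × 31% = 113,367 kr
  → 214,737 kr

233,784 kr > 214,737 kr, so the parallel minimum levy is the binding amount.

233,784 kr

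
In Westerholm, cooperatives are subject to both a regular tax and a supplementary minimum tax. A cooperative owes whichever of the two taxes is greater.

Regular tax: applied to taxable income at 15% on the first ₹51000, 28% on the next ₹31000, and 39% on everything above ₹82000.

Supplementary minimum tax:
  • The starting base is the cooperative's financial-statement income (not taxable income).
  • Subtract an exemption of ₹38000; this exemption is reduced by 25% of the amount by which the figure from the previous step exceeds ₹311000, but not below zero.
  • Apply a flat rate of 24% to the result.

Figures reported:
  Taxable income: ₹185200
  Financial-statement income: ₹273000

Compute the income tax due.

₹56578

Supplementary minimum tax:
  Base (financial-statement income): ₹273000
  Exemption: ₹273000 ≤ ₹311000, so full ₹38000 applies
  Base: ₹273000 − ₹38000 = ₹235000
  ₹235000 × 24% = ₹56400

Regular tax:
  ₹51000 × 15% = ₹7650
  ₹31000 × 28% = ₹8680
  ₹103200 × 39% = ₹40248
  → ₹56578

₹56578 > ₹56400, so the regular tax governs.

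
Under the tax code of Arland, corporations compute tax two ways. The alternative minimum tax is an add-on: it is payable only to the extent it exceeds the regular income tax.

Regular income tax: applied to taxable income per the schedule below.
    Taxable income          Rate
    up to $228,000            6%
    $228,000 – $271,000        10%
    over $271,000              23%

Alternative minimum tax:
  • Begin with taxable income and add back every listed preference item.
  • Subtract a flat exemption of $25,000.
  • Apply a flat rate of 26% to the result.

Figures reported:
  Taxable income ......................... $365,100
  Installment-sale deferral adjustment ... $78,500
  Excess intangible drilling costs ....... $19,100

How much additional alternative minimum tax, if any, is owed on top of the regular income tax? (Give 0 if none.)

$74,179

Regular income tax:
  $228,000 × 6% = $13,680
  $43,000 × 10% = $4,300
  $94,100 × 23% = $21,643
  → $39,623

Alternative minimum tax:
  Adjusted income: $365,100 + $78,500 + $19,100 = $462,700
  Less exemption $25,000 → base $437,700
  $437,700 × 26% = $113,802

Excess of alternative minimum tax over regular income tax: $113,802 − $39,623 = $74,179.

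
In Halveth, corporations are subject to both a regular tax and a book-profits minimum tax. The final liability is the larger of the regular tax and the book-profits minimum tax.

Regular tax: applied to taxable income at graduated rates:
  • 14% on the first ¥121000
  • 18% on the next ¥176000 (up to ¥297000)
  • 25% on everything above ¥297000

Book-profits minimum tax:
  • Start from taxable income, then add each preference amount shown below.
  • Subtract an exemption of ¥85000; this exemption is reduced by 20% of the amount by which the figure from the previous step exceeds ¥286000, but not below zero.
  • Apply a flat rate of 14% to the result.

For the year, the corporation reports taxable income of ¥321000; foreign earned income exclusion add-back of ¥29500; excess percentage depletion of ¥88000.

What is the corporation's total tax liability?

Book-profits minimum tax:
  Adjusted income: ¥321000 + ¥29500 + ¥88000 = ¥438500
  Exemption: ¥85000 − 20% × (¥438500 − ¥286000) = ¥85000 − ¥30500 = ¥54500
  Base: ¥438500 − ¥54500 = ¥384000
  ¥384000 × 14% = ¥53760

Regular tax:
  ¥121000 × 14% = ¥16940
  ¥176000 × 18% = ¥31680
  ¥24000 × 25% = ¥6000
  → ¥54620

¥54620 > ¥53760, so the regular tax governs.

¥54620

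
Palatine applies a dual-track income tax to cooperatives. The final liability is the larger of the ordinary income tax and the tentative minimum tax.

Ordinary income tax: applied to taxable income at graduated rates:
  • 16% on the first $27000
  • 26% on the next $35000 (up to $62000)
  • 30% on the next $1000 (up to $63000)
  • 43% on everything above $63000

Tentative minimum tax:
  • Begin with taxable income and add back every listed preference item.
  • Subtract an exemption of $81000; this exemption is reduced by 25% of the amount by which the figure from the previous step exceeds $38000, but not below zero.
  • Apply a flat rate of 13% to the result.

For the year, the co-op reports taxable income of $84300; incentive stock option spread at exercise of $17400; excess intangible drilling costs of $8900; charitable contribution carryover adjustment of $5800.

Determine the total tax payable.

$22879

Ordinary income tax:
  $27000 × 16% = $4320
  $35000 × 26% = $9100
  $1000 × 30% = $300
  $21300 × 43% = $9159
  → $22879

Tentative minimum tax:
  Adjusted income: $84300 + $17400 + $8900 + $5800 = $116400
  Exemption: $81000 − 25% × ($116400 − $38000) = $81000 − $19600 = $61400
  Base: $116400 − $61400 = $55000
  $55000 × 13% = $7150

$22879 > $7150, so the ordinary income tax governs.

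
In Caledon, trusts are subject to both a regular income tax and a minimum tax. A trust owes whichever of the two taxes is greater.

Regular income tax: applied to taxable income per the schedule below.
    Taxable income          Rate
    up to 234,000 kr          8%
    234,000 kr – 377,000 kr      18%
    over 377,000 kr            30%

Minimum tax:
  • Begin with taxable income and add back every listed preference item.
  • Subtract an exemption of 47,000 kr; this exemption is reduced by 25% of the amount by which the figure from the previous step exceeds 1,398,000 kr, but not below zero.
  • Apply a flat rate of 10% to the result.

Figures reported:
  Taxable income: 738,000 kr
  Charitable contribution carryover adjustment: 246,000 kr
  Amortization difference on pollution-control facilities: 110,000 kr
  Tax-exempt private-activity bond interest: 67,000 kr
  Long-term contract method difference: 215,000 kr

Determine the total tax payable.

Minimum tax:
  Adjusted income: 738,000 kr + 246,000 kr + 110,000 kr + 67,000 kr + 215,000 kr = 1,376,000 kr
  Exemption: 1,376,000 kr ≤ 1,398,000 kr, so full 47,000 kr applies
  Base: 1,376,000 kr − 47,000 kr = 1,329,000 kr
  1,329,000 kr × 10% = 132,900 kr

Regular income tax:
  234,000 kr × 8% = 18,720 kr
  143,000 kr × 18% = 25,740 kr
  361,000 kr × 30% = 108,300 kr
  → 152,760 kr

152,760 kr > 132,900 kr, so the regular income tax governs.

152,760 kr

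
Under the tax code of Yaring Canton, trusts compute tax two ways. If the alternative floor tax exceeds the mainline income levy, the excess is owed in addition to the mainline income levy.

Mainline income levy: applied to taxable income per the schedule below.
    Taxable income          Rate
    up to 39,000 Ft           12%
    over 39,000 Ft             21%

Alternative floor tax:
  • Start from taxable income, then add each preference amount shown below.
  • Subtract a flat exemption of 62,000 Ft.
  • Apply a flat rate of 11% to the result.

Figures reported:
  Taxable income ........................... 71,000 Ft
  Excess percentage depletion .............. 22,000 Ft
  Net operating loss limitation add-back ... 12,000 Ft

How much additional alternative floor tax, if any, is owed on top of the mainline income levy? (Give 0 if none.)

0 Ft

Mainline income levy:
  39,000 Ft × 12% = 4,680 Ft
  32,000 Ft × 21% = 6,720 Ft
  → 11,400 Ft

Alternative floor tax:
  Adjusted income: 71,000 Ft + 22,000 Ft + 12,000 Ft = 105,000 Ft
  Less exemption 62,000 Ft → base 43,000 Ft
  43,000 Ft × 11% = 4,730 Ft

4,730 Ft ≤ 11,400 Ft, so no add-on is due.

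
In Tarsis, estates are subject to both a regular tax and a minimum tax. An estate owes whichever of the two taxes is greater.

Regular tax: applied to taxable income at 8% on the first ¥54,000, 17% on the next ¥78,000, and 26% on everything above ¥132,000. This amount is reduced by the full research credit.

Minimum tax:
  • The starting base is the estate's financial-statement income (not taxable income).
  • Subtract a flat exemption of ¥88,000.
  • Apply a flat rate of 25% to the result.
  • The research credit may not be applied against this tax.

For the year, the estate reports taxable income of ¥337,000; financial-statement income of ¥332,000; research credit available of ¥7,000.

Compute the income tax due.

¥63,880

Regular tax:
  ¥54,000 × 8% = ¥4,320
  ¥78,000 × 17% = ¥13,260
  ¥205,000 × 26% = ¥53,300
  → ¥70,880
  Less research credit ¥7,000 → ¥63,880

Minimum tax:
  Base (financial-statement income): ¥332,000
  Less exemption ¥88,000 → base ¥244,000
  ¥244,000 × 25% = ¥61,000

¥63,880 > ¥61,000, so the regular tax governs.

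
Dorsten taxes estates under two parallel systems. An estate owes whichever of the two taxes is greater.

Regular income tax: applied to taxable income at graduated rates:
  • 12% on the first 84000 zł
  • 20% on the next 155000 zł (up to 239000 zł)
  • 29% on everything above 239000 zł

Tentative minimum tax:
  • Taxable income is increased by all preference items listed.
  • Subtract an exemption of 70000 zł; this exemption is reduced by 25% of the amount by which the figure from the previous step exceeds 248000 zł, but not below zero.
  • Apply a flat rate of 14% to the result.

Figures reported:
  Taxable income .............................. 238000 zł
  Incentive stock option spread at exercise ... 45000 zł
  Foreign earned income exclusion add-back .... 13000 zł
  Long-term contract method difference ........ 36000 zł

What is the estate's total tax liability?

40880 zł

Tentative minimum tax:
  Adjusted income: 238000 zł + 45000 zł + 13000 zł + 36000 zł = 332000 zł
  Exemption: 70000 zł − 25% × (332000 zł − 248000 zł) = 70000 zł − 21000 zł = 49000 zł
  Base: 332000 zł − 49000 zł = 283000 zł
  283000 zł × 14% = 39620 zł

Regular income tax:
  84000 zł × 12% = 10080 zł
  154000 zł × 20% = 30800 zł
  → 40880 zł

40880 zł > 39620 zł, so the regular income tax governs.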